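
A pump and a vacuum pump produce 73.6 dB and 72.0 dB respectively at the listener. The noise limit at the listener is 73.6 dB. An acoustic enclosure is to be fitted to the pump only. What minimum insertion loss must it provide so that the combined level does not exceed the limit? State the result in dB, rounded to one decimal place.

5.1 dB

Everything except the pump sums to 10^(72.0/10) = 1.585e+07 in linear terms, 72.00 dB.
To meet 73.6 dB overall, the treated pump may contribute at most 10^(73.6/10) − 1.585e+07 = 7.060e+06, i.e. 68.49 dB.
Required insertion loss = 73.6 − 68.49 = 5.11 dB.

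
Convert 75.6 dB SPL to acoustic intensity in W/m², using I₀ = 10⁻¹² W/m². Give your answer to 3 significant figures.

I = I₀·10^(L/10) = 10⁻¹² × 10^(75.6/10) = 10^(-4.440).

3.63e-05 W/m²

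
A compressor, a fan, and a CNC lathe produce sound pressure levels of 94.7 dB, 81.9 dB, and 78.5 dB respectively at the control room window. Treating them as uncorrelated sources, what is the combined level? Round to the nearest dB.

For uncorrelated sources the intensities add, so convert each level to linear form, sum, and take 10·log₁₀ of the total.
Σ 10^(L/10) = 10^(94.7/10) + 10^(81.9/10) + 10^(78.5/10) = 3.177e+09.
L_total = 10·log₁₀(3.177e+09) = 95.02 dB.

95 dB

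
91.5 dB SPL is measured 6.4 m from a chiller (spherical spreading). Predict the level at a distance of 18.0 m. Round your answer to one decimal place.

82.5 dB SPL

Spherical spreading from a point source gives a 20·log₁₀(r₂/r₁) drop.
L₂ = 91.5 − 20·log₁₀(18.0/6.4) = 91.5 − 8.982 = 82.52 dB SPL.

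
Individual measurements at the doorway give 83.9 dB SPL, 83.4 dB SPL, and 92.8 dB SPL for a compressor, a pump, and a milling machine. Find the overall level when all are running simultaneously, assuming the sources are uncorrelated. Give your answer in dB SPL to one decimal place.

Incoherent sources combine by intensity addition: L_total = 10·log₁₀(Σ 10^(L_i/10)).
Σ 10^(L/10) = 10^(83.9/10) + 10^(83.4/10) + 10^(92.8/10) = 2.370e+09.
L_total = 10·log₁₀(2.370e+09) = 93.75 dB SPL.

93.7 dB SPL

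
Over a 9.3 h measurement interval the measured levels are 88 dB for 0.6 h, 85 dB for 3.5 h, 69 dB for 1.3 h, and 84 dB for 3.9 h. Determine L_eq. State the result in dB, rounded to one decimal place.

L_eq = 10·log₁₀[(1/T)·Σ tᵢ·10^(Lᵢ/10)] with T = 9.3 h.
Σ tᵢ·10^(Lᵢ/10) = 0.6·10^(88/10) + 3.5·10^(85/10) + 1.3·10^(69/10) + 3.9·10^(84/10) = 2.475e+09.
L_eq = 10·log₁₀(2.475e+09/9.3) = 84.25 dB.

84.3 dB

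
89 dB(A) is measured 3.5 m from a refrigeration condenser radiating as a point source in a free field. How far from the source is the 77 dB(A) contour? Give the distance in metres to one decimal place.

13.9 m

The 12.0 dB drop corresponds to a distance ratio of 10^(12.0/20) for a point source.
r₂ = 3.5·10^((89−77)/20) = 3.5·10^(12.0/20) = 13.93 m.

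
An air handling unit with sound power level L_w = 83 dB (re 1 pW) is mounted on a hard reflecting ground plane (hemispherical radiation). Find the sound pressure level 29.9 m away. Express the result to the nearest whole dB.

46 dB

Free-field hemispherical radiation: L_p = L_w − 10·log₁₀(2π·r²), r = 29.9 m.
2π·r² = 5617 m², 10·log₁₀ of that is 37.495 dB.
L_p = 83 − 37.495 = 45.50 dB.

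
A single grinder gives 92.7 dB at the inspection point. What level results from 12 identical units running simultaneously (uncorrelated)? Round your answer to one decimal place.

N identical incoherent sources raise the level by 10·log₁₀ N.
L_total = 92.7 + 10·log₁₀(12) = 92.7 + 10.792 = 103.49 dB.

103.5 dB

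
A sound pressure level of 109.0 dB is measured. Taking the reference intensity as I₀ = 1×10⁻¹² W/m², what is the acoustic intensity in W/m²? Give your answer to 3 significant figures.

I = I₀·10^(L/10) = 10⁻¹² × 10^(109.0/10) = 10^(-1.100).

0.0794 W/m²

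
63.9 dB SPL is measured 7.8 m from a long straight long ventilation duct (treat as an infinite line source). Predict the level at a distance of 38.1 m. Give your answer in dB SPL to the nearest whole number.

57 dB SPL

Cylindrical spreading from a line source gives a 10·log₁₀(r₂/r₁) drop.
L₂ = 63.9 − 10·log₁₀(38.1/7.8) = 63.9 − 6.888 = 57.01 dB SPL.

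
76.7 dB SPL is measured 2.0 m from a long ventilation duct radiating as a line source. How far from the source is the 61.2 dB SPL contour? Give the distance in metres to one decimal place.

71.0 m

The 15.5 dB drop corresponds to a distance ratio of 10^(15.5/10) for a line source.
r₂ = 2.0·10^((76.7−61.2)/10) = 2.0·10^(15.5/10) = 70.96 m.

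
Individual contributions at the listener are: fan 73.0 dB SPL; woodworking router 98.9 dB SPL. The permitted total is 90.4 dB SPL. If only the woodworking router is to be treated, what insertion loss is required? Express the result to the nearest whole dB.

9 dB

Fixed contribution from the other source: Σ 10^(L/10) = 10^(73.0/10) = 1.995e+07 (73.00 dB SPL).
The limit corresponds to 10^(90.4/10) = 1.096e+09; subtracting the fixed part leaves 1.077e+09 for the woodworking router, i.e. 90.32 dB SPL.
So the woodworking router must be reduced from 98.9 to 90.32 dB SPL: IL = 8.58 dB.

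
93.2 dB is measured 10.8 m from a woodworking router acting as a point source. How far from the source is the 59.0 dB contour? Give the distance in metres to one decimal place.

553.9 m

Point-source spreading drops the level by 20·log₁₀(r₂/r₁); inverting, r₂/r₁ = 10^(ΔL/20).
r₂ = 10.8·10^((93.2−59.0)/20) = 10.8·10^(34.2/20) = 553.89 m.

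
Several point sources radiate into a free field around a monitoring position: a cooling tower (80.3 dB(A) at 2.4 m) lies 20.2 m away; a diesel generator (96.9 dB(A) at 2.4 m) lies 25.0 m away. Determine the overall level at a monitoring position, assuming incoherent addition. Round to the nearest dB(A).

Apply inverse-square spreading to bring every level to the receiver, then sum 10^(L/10).
cooling tower: 80.3 − 20·log₁₀(20.2/2.4) = 80.3 − 18.50 = 61.80 dB(A).
diesel generator: 96.9 − 20·log₁₀(25.0/2.4) = 96.9 − 20.35 = 76.55 dB(A).
Σ 10^(L/10) = 4.665e+07 → L_total = 10·log₁₀(4.665e+07) = 76.69 dB(A).

77 dB(A)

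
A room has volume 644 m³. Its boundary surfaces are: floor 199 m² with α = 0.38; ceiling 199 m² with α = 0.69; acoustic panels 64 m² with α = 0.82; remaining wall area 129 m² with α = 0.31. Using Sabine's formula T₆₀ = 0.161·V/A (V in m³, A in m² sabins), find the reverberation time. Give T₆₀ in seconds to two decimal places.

A = Σ Sᵢαᵢ = 199·0.38 + 199·0.69 + 64·0.82 + 129·0.31 = 305.40 m².
T₆₀ = 0.161 × 644 / 305.40 = 0.340 s.

0.34 s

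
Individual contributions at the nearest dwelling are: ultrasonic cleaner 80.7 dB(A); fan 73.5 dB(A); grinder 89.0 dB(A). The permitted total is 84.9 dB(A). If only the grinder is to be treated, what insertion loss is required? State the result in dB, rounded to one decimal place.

6.7 dB

Fixed contribution from the other sources: Σ 10^(L/10) = 10^(80.7/10) + 10^(73.5/10) = 1.399e+08 (81.46 dB(A)).
To meet 84.9 dB(A) overall, the treated grinder may contribute at most 10^(84.9/10) − 1.399e+08 = 1.692e+08, i.e. 82.28 dB(A).
So the grinder must be reduced from 89.0 to 82.28 dB(A): IL = 6.72 dB.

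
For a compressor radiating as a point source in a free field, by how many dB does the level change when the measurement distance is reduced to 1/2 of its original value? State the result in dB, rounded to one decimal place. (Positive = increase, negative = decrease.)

A point source loses 6 dB per doubling of distance; generally ΔL = −20·log₁₀(r₂/r₁).
ΔL = −20·log₁₀(0.5) = +6.02 dB.

+6.0 dB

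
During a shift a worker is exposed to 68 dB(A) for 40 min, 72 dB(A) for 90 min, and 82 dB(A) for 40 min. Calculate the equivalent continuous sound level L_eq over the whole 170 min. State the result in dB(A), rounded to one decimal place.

L_eq = 10·log₁₀[(1/T)·Σ tᵢ·10^(Lᵢ/10)] with T = 170 min.
Σ tᵢ·10^(Lᵢ/10) = 40·10^(68/10) + 90·10^(72/10) + 40·10^(82/10) = 8.018e+09.
L_eq = 10·log₁₀(8.018e+09/170) = 76.74 dB(A).

76.7 dB(A)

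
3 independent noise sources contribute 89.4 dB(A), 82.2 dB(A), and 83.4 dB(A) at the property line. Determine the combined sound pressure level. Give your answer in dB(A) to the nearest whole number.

91 dB(A)

For uncorrelated sources the intensities add, so convert each level to linear form, sum, and take 10·log₁₀ of the total.
Σ 10^(L/10) = 10^(89.4/10) + 10^(82.2/10) + 10^(83.4/10) = 1.256e+09.
L_total = 10·log₁₀(1.256e+09) = 90.99 dB(A).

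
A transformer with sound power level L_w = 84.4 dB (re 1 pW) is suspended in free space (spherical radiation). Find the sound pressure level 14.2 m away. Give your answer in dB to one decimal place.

50.4 dB

Free-field spherical radiation: L_p = L_w − 10·log₁₀(4π·r²), r = 14.2 m.
4π·r² = 2534 m², 10·log₁₀ of that is 34.038 dB.
L_p = 84.4 − 34.038 = 50.36 dB.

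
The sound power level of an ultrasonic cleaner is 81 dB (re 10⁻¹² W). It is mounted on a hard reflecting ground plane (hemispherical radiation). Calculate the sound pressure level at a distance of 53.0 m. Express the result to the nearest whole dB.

The power spreads over a hemisphere of area 2π·r², so L_p = L_w − 10·log₁₀(2π·r²).
2π·r² = 1.765e+04 m², 10·log₁₀ of that is 42.467 dB.
L_p = 81 − 42.467 = 38.53 dB.

39 dB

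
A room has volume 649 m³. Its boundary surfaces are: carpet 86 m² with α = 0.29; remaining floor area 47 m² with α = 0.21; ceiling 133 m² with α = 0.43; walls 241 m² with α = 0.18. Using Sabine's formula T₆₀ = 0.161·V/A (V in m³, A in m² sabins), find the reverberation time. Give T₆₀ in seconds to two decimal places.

A = Σ Sᵢαᵢ = 86·0.29 + 47·0.21 + 133·0.43 + 241·0.18 = 135.38 m².
T₆₀ = 0.161·V/A = 0.161·649/135.38 = 0.772 s.

0.77 s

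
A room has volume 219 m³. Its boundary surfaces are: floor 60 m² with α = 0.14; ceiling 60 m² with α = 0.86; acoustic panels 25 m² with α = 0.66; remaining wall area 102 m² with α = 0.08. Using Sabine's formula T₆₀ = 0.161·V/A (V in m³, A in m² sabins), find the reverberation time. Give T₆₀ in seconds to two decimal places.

0.42 s

Summing Sᵢαᵢ: 60·0.14 + 60·0.86 + 25·0.66 + 102·0.08 = 84.66 m².
T₆₀ = 0.161·V/A = 0.161·219/84.66 = 0.416 s.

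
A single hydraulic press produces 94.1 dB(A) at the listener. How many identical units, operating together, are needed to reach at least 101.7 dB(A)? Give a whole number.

The shortfall is 101.7 − 94.1 = 7.6 dB, and N units add 10·log₁₀ N, so need 10·log₁₀ N ≥ 7.6.
N ≥ 10^(7.6/10) = 5.754, so N = 6.

6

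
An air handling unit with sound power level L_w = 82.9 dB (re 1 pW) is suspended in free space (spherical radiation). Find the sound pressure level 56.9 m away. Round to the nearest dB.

The power spreads over a sphere of area 4π·r², so L_p = L_w − 10·log₁₀(4π·r²).
4π·r² = 4.069e+04 m², 10·log₁₀ of that is 46.094 dB.
L_p = 82.9 − 46.094 = 36.81 dB.

37 dB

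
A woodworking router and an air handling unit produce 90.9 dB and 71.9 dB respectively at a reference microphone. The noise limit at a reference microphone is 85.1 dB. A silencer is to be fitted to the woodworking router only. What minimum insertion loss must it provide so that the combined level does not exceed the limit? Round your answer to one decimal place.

6.0 dB

The untreated sources together contribute 10^(71.9/10) = 1.549e+07, i.e. 71.90 dB.
To meet 85.1 dB overall, the treated woodworking router may contribute at most 10^(85.1/10) − 1.549e+07 = 3.081e+08, i.e. 84.89 dB.
Required insertion loss = 90.9 − 84.89 = 6.01 dB.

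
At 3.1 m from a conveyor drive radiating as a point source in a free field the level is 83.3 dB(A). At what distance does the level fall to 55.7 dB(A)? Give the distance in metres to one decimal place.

74.4 m

The 27.6 dB drop corresponds to a distance ratio of 10^(27.6/20) for a point source.
r₂ = 3.1·10^((83.3−55.7)/20) = 3.1·10^(27.6/20) = 74.36 m.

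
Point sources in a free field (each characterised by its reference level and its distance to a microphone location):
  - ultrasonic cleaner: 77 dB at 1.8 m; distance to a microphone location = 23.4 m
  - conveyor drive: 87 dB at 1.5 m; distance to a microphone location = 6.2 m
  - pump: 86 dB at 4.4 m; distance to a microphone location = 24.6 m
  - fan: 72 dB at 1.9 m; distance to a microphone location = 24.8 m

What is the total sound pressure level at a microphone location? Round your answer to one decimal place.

76.3 dB

Propagate each source to the receiver with L = L_ref − 20·log₁₀(r/r_ref), then add intensities.
ultrasonic cleaner: 77 − 20·log₁₀(23.4/1.8) = 77 − 22.28 = 54.72 dB.
conveyor drive: 87 − 20·log₁₀(6.2/1.5) = 87 − 12.33 = 74.67 dB.
pump: 86 − 20·log₁₀(24.6/4.4) = 86 − 14.95 = 71.05 dB.
fan: 72 − 20·log₁₀(24.8/1.9) = 72 − 22.31 = 49.69 dB.
Σ 10^(L/10) = 4.246e+07 → L_total = 10·log₁₀(4.246e+07) = 76.28 dB.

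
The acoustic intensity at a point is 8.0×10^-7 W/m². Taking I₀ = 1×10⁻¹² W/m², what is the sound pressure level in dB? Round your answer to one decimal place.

59.0 dB

Dividing by I₀ shifts the exponent by 12: I/I₀ = 8.0×10^5.
L = 10·(0.9031 + 5) = 59.03 dB.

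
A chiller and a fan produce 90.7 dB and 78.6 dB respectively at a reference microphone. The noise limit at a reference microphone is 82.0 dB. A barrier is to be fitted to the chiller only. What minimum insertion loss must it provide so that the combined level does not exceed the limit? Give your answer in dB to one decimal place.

Everything except the chiller sums to 10^(78.6/10) = 7.244e+07 in linear terms, 78.60 dB.
The limit corresponds to 10^(82.0/10) = 1.585e+08; subtracting the fixed part leaves 8.605e+07 for the chiller, i.e. 79.35 dB.
So the chiller must be reduced from 90.7 to 79.35 dB: IL = 11.35 dB.

11.4 dB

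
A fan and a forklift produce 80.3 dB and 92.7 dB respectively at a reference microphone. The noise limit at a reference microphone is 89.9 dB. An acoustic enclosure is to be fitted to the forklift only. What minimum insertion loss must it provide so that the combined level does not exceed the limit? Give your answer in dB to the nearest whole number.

Everything except the forklift sums to 10^(80.3/10) = 1.072e+08 in linear terms, 80.30 dB.
The limit corresponds to 10^(89.9/10) = 9.772e+08; subtracting the fixed part leaves 8.701e+08 for the forklift, i.e. 89.40 dB.
So the forklift must be reduced from 92.7 to 89.40 dB: IL = 3.30 dB.

3 dB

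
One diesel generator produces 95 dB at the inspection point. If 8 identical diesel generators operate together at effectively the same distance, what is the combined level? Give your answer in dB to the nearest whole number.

L_total = L₁ + 10·log₁₀ N for N identical incoherent sources.
L_total = 95 + 10·log₁₀(8) = 95 + 9.031 = 104.03 dB.

104 dB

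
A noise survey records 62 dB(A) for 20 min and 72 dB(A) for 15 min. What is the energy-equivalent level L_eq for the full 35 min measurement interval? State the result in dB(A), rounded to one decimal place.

L_eq = 10·log₁₀[(1/T)·Σ tᵢ·10^(Lᵢ/10)] with T = 35 min.
Σ tᵢ·10^(Lᵢ/10) = 20·10^(62/10) + 15·10^(72/10) = 2.694e+08.
L_eq = 10·log₁₀(2.694e+08/35) = 68.86 dB(A).

68.9 dB(A)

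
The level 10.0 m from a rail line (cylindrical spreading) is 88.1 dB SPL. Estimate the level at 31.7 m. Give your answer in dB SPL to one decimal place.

Line-source attenuation: ΔL = 10·log₁₀(r₂/r₁) = 10·log₁₀(31.7/10.0) = 5.011 dB.
L₂ = 88.1 − 10·log₁₀(31.7/10.0) = 88.1 − 5.011 = 83.09 dB SPL.

83.1 dB SPL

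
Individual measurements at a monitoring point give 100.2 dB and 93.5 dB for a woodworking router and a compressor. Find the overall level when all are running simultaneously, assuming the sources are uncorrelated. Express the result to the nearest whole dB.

101 dB

Incoherent sources combine by intensity addition: L_total = 10·log₁₀(Σ 10^(L_i/10)).
Σ 10^(L/10) = 10^(100.2/10) + 10^(93.5/10) = 1.271e+10.
L_total = 10·log₁₀(1.271e+10) = 101.04 dB.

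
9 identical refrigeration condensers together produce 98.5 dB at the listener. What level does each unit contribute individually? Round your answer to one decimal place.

89.0 dB

9 equal contributions raise the level by 10·log₁₀ 9 = 9.542 dB, so each unit alone gives 98.5 − 9.542.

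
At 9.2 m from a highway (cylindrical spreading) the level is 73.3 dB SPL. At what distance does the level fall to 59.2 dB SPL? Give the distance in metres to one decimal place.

236.5 m

Line-source spreading drops the level by 10·log₁₀(r₂/r₁); inverting, r₂/r₁ = 10^(ΔL/10).
r₂ = 9.2·10^((73.3−59.2)/10) = 9.2·10^(14.1/10) = 236.48 m.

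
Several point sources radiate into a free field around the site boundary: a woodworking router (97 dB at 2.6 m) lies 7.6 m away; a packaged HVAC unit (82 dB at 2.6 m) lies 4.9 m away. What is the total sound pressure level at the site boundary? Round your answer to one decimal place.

First find each source's level at the receiver (point-source: −20·log₁₀(r/r_ref)), then combine on an intensity basis.
woodworking router: 97 − 20·log₁₀(7.6/2.6) = 97 − 9.32 = 87.68 dB.
packaged HVAC unit: 82 − 20·log₁₀(4.9/2.6) = 82 − 5.50 = 76.50 dB.
Σ 10^(L/10) = 6.312e+08 → L_total = 10·log₁₀(6.312e+08) = 88.00 dB.

88.0 dB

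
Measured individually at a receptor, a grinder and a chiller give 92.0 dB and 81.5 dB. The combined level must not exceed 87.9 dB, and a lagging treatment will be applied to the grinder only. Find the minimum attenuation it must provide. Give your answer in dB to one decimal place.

The untreated sources together contribute 10^(81.5/10) = 1.413e+08, i.e. 81.50 dB.
The limit corresponds to 10^(87.9/10) = 6.166e+08; subtracting the fixed part leaves 4.753e+08 for the grinder, i.e. 86.77 dB.
Required insertion loss = 92.0 − 86.77 = 5.23 dB.

5.2 dB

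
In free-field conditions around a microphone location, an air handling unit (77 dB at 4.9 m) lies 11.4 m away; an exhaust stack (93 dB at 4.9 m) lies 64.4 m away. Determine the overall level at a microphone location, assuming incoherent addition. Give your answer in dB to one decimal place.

Propagate each source to the receiver with L = L_ref − 20·log₁₀(r/r_ref), then add intensities.
air handling unit: 77 − 20·log₁₀(11.4/4.9) = 77 − 7.33 = 69.67 dB.
exhaust stack: 93 − 20·log₁₀(64.4/4.9) = 93 − 22.37 = 70.63 dB.
Σ 10^(L/10) = 2.081e+07 → L_total = 10·log₁₀(2.081e+07) = 73.18 dB.

73.2 dB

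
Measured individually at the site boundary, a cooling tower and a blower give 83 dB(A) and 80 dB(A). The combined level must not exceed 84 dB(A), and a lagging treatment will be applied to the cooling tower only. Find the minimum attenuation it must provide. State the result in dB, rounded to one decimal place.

1.2 dB

The untreated sources together contribute 10^(80/10) = 1.000e+08, i.e. 80.00 dB(A).
The limit corresponds to 10^(84/10) = 2.512e+08; subtracting the fixed part leaves 1.512e+08 for the cooling tower, i.e. 81.80 dB(A).
Required insertion loss = 83 − 81.80 = 1.20 dB.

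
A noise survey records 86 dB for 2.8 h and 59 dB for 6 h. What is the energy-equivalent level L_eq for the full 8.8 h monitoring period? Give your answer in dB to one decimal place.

81.0 dB

Weight each interval's intensity by its duration and average over T = 8.8 h:
Σ tᵢ·10^(Lᵢ/10) = 2.8·10^(86/10) + 6·10^(59/10) = 1.119e+09.
L_eq = 10·log₁₀(1.119e+09/8.8) = 81.05 dB.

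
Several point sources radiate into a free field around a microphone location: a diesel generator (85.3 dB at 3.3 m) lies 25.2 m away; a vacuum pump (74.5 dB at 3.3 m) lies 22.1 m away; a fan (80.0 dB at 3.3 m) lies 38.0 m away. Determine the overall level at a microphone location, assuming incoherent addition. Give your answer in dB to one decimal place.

First find each source's level at the receiver (point-source: −20·log₁₀(r/r_ref)), then combine on an intensity basis.
diesel generator: 85.3 − 20·log₁₀(25.2/3.3) = 85.3 − 17.66 = 67.64 dB.
vacuum pump: 74.5 − 20·log₁₀(22.1/3.3) = 74.5 − 16.52 = 57.98 dB.
fan: 80.0 − 20·log₁₀(38.0/3.3) = 80.0 − 21.23 = 58.77 dB.
Σ 10^(L/10) = 7.193e+06 → L_total = 10·log₁₀(7.193e+06) = 68.57 dB.

68.6 dB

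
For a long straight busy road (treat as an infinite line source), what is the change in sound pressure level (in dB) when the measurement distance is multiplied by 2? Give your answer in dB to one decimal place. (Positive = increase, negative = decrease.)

Line-source spreading: ΔL = −10·log₁₀(r₂/r₁).
ΔL = −10·log₁₀(2) = -3.01 dB.

-3.0 dB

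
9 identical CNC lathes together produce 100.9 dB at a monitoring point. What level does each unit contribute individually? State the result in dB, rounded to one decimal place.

For N identical incoherent sources L_total = L₁ + 10·log₁₀ N, so L₁ = 100.9 − 10·log₁₀(9) = 100.9 − 9.542.

91.4 dB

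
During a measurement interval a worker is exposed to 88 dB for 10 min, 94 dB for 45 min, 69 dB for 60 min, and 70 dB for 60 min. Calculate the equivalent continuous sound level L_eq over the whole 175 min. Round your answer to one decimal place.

The energy average is taken in the linear domain: L_eq = 10·log₁₀[(Σ tᵢ·10^(Lᵢ/10))/T], T = 175 min.
Σ tᵢ·10^(Lᵢ/10) = 10·10^(88/10) + 45·10^(94/10) + 60·10^(69/10) + 60·10^(70/10) = 1.204e+11.
L_eq = 10·log₁₀(1.204e+11/175) = 88.38 dB.

88.4 dB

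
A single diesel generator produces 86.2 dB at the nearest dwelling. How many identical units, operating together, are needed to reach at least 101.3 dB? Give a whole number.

33

N identical sources give L₁ + 10·log₁₀ N, so require 10·log₁₀ N ≥ 101.3 − 86.2 = 15.1 dB.
N ≥ 10^(15.1/10) = 32.359, so N = 33.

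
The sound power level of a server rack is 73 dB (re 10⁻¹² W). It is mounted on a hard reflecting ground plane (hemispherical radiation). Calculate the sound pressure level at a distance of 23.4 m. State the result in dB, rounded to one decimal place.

37.6 dB

Free-field hemispherical radiation: L_p = L_w − 10·log₁₀(2π·r²), r = 23.4 m.
2π·r² = 3440 m², 10·log₁₀ of that is 35.366 dB.
L_p = 73 − 35.366 = 37.63 dB.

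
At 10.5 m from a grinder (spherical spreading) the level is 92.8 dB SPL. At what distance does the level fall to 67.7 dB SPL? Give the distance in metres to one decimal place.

188.9 m

For a point source L₁ − L₂ = 20·log₁₀(r₂/r₁), so r₂ = r₁·10^((L₁−L₂)/20).
r₂ = 10.5·10^((92.8−67.7)/20) = 10.5·10^(25.1/20) = 188.88 m.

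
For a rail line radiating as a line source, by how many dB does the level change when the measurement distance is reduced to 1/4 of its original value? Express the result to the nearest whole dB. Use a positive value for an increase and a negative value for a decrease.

With cylindrical spreading the level changes by −10·log₁₀(r₂/r₁).
ΔL = −10·log₁₀(0.25) = +6.02 dB.

+6 dB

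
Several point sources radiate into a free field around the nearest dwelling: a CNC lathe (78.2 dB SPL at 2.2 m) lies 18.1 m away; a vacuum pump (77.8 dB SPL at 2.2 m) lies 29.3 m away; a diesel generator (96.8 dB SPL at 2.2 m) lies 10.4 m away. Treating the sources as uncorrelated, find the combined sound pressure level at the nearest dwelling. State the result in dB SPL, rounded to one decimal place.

83.3 dB SPL

Apply inverse-square spreading to bring every level to the receiver, then sum 10^(L/10).
CNC lathe: 78.2 − 20·log₁₀(18.1/2.2) = 78.2 − 18.31 = 59.89 dB SPL.
vacuum pump: 77.8 − 20·log₁₀(29.3/2.2) = 77.8 − 22.49 = 55.31 dB SPL.
diesel generator: 96.8 − 20·log₁₀(10.4/2.2) = 96.8 − 13.49 = 83.31 dB SPL.
Σ 10^(L/10) = 2.155e+08 → L_total = 10·log₁₀(2.155e+08) = 83.33 dB SPL.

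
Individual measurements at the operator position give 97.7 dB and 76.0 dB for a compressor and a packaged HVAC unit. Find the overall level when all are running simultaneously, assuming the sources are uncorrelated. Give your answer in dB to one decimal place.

Incoherent sources combine by intensity addition: L_total = 10·log₁₀(Σ 10^(L_i/10)).
Σ 10^(L/10) = 10^(97.7/10) + 10^(76.0/10) = 5.928e+09.
L_total = 10·log₁₀(5.928e+09) = 97.73 dB.

97.7 dB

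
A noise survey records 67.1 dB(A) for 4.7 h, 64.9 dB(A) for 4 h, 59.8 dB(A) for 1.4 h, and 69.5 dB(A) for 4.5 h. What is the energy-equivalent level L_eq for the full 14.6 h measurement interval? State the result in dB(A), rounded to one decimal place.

67.3 dB(A)

L_eq = 10·log₁₀[(1/T)·Σ tᵢ·10^(Lᵢ/10)] with T = 14.6 h.
Σ tᵢ·10^(Lᵢ/10) = 4.7·10^(67.1/10) + 4·10^(64.9/10) + 1.4·10^(59.8/10) + 4.5·10^(69.5/10) = 7.791e+07.
L_eq = 10·log₁₀(7.791e+07/14.6) = 67.27 dB(A).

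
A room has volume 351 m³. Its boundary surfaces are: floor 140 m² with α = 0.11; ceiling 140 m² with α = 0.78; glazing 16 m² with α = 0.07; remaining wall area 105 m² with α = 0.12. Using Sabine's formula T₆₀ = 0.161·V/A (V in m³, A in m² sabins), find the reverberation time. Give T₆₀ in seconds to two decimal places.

0.41 s

Total absorption A = 140·0.11 + 140·0.78 + 16·0.07 + 105·0.12 = 138.32 m² sabins.
T₆₀ = 0.161 × 351 / 138.32 = 0.409 s.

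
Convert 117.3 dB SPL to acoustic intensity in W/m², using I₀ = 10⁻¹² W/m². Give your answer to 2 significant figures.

0.54 W/m²

L = 10·log₁₀(I/I₀) ⇒ I = I₀·10^(L/10) = 10⁻¹² × 10^11.73.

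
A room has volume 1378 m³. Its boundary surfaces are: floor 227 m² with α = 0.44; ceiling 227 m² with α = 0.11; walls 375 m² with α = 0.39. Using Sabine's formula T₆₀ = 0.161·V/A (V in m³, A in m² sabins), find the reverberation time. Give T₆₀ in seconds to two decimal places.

0.82 s

A = Σ Sᵢαᵢ = 227·0.44 + 227·0.11 + 375·0.39 = 271.10 m².
T₆₀ = 0.161 × 1378 / 271.10 = 0.818 s.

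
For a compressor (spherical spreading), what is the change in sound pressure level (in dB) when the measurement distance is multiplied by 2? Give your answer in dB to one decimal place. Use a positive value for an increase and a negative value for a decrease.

A point source loses 6 dB per doubling of distance; generally ΔL = −20·log₁₀(r₂/r₁).
ΔL = −20·log₁₀(2) = -6.02 dB.

-6.0 dB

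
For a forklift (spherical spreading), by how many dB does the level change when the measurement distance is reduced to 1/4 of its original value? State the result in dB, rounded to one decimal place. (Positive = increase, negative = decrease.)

Point-source spreading: ΔL = −20·log₁₀(r₂/r₁).
ΔL = −20·log₁₀(0.25) = +12.04 dB.

+12.0 dB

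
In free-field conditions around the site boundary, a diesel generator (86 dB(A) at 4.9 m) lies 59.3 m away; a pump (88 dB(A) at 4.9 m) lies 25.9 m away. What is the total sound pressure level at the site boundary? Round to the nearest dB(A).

First find each source's level at the receiver (point-source: −20·log₁₀(r/r_ref)), then combine on an intensity basis.
diesel generator: 86 − 20·log₁₀(59.3/4.9) = 86 − 21.66 = 64.34 dB(A).
pump: 88 − 20·log₁₀(25.9/4.9) = 88 − 14.46 = 73.54 dB(A).
Σ 10^(L/10) = 2.530e+07 → L_total = 10·log₁₀(2.530e+07) = 74.03 dB(A).

74 dB(A)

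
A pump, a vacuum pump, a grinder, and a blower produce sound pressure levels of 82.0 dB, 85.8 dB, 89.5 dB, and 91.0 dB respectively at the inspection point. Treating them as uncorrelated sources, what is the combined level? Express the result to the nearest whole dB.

94 dB

For uncorrelated sources the intensities add, so convert each level to linear form, sum, and take 10·log₁₀ of the total.
Σ 10^(L/10) = 10^(82.0/10) + 10^(85.8/10) + 10^(89.5/10) + 10^(91.0/10) = 2.689e+09.
L_total = 10·log₁₀(2.689e+09) = 94.30 dB.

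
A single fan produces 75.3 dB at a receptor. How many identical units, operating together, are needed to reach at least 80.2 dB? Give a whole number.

Need L₁ + 10·log₁₀ N ≥ 80.2, i.e. log₁₀ N ≥ 0.49.
N ≥ 10^(4.9/10) = 3.090, so N = 4.

4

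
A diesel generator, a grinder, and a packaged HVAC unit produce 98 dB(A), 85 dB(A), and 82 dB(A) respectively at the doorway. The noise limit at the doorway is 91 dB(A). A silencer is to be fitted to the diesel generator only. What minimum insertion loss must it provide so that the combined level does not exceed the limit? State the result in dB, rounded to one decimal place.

9.1 dB

Fixed contribution from the other sources: Σ 10^(L/10) = 10^(85/10) + 10^(82/10) = 4.747e+08 (86.76 dB(A)).
To meet 91 dB(A) overall, the treated diesel generator may contribute at most 10^(91/10) − 4.747e+08 = 7.842e+08, i.e. 88.94 dB(A).
Required insertion loss = 98 − 88.94 = 9.06 dB.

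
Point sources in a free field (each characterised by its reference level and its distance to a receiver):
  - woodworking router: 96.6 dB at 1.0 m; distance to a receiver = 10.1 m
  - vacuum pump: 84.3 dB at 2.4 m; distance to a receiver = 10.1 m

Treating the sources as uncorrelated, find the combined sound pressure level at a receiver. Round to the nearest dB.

Apply inverse-square spreading to bring every level to the receiver, then sum 10^(L/10).
woodworking router: 96.6 − 20·log₁₀(10.1/1.0) = 96.6 − 20.09 = 76.51 dB.
vacuum pump: 84.3 − 20·log₁₀(10.1/2.4) = 84.3 − 12.48 = 71.82 dB.
Σ 10^(L/10) = 6.001e+07 → L_total = 10·log₁₀(6.001e+07) = 77.78 dB.

78 dB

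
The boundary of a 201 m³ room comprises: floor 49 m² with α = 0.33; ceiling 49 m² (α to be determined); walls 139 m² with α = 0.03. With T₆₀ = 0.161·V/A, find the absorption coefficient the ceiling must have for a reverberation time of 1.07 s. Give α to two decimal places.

0.20

Required total absorption A = 0.161·201/1.07 = 30.24 m².
Absorption from the other surfaces = 49·0.33 + 139·0.03 = 20.34 m², so the ceiling must supply 9.90 m² over 49 m².
α = 9.90/49 = 0.202.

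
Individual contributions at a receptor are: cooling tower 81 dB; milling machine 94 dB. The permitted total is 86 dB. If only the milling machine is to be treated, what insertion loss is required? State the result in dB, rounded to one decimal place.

9.7 dB

Everything except the milling machine sums to 10^(81/10) = 1.259e+08 in linear terms, 81.00 dB.
The limit corresponds to 10^(86/10) = 3.981e+08; subtracting the fixed part leaves 2.722e+08 for the milling machine, i.e. 84.35 dB.
Required insertion loss = 94 − 84.35 = 9.65 dB.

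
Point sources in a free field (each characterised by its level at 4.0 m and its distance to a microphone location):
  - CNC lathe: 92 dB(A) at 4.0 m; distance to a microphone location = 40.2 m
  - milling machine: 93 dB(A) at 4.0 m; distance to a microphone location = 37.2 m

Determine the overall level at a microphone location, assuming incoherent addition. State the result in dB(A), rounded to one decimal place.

First find each source's level at the receiver (point-source: −20·log₁₀(r/r_ref)), then combine on an intensity basis.
CNC lathe: 92 − 20·log₁₀(40.2/4.0) = 92 − 20.04 = 71.96 dB(A).
milling machine: 93 − 20·log₁₀(37.2/4.0) = 93 − 19.37 = 73.63 dB(A).
Σ 10^(L/10) = 3.876e+07 → L_total = 10·log₁₀(3.876e+07) = 75.88 dB(A).

75.9 dB(A)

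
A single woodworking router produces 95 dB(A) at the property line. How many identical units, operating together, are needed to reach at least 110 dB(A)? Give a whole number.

The shortfall is 110 − 95 = 15.0 dB, and N units add 10·log₁₀ N, so need 10·log₁₀ N ≥ 15.0.
N ≥ 10^(15.0/10) = 31.623, so N = 32.

32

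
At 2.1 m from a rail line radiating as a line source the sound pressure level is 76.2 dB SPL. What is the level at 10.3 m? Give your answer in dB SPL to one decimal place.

69.3 dB SPL

Cylindrical spreading from a line source gives a 10·log₁₀(r₂/r₁) drop.
L₂ = 76.2 − 10·log₁₀(10.3/2.1) = 76.2 − 6.906 = 69.29 dB SPL.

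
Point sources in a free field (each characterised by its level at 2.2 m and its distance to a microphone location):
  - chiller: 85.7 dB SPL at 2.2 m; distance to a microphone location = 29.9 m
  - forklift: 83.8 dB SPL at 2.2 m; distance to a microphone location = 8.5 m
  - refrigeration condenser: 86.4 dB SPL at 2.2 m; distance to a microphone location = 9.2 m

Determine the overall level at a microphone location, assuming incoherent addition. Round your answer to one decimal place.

First find each source's level at the receiver (point-source: −20·log₁₀(r/r_ref)), then combine on an intensity basis.
chiller: 85.7 − 20·log₁₀(29.9/2.2) = 85.7 − 22.66 = 63.04 dB SPL.
forklift: 83.8 − 20·log₁₀(8.5/2.2) = 83.8 − 11.74 = 72.06 dB SPL.
refrigeration condenser: 86.4 − 20·log₁₀(9.2/2.2) = 86.4 − 12.43 = 73.97 dB SPL.
Σ 10^(L/10) = 4.304e+07 → L_total = 10·log₁₀(4.304e+07) = 76.34 dB SPL.

76.3 dB SPL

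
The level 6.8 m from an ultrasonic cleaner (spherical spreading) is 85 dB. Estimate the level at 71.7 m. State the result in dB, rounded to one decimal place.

64.5 dB

For a point source, L₂ = L₁ − 20·log₁₀(r₂/r₁).
L₂ = 85 − 20·log₁₀(71.7/6.8) = 85 − 20.460 = 64.54 dB.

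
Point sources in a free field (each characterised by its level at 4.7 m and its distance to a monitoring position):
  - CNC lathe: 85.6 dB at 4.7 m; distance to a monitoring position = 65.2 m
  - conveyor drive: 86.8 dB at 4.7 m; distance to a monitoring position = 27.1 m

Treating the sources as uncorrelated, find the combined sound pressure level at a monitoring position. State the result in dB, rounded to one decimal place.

Apply inverse-square spreading to bring every level to the receiver, then sum 10^(L/10).
CNC lathe: 85.6 − 20·log₁₀(65.2/4.7) = 85.6 − 22.84 = 62.76 dB.
conveyor drive: 86.8 − 20·log₁₀(27.1/4.7) = 86.8 − 15.22 = 71.58 dB.
Σ 10^(L/10) = 1.628e+07 → L_total = 10·log₁₀(1.628e+07) = 72.12 dB.

72.1 dB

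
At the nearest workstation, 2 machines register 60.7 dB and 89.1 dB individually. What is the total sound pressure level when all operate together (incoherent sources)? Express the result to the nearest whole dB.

89 dB

For uncorrelated sources the intensities add, so convert each level to linear form, sum, and take 10·log₁₀ of the total.
Σ 10^(L/10) = 10^(60.7/10) + 10^(89.1/10) = 8.140e+08.
L_total = 10·log₁₀(8.140e+08) = 89.11 dB.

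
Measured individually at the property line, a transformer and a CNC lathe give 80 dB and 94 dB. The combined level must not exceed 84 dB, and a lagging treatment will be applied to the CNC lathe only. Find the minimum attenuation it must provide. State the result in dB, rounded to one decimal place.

Everything except the CNC lathe sums to 10^(80/10) = 1.000e+08 in linear terms, 80.00 dB.
To meet 84 dB overall, the treated CNC lathe may contribute at most 10^(84/10) − 1.000e+08 = 1.512e+08, i.e. 81.80 dB.
Required insertion loss = 94 − 81.80 = 12.20 dB.

12.2 dB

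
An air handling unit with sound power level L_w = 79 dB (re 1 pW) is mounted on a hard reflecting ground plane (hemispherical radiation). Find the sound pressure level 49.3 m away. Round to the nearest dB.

L_p = L_w − 10·log₁₀(2π·r²) with r = 49.3 m.
2π·r² = 1.527e+04 m², 10·log₁₀ of that is 41.839 dB.
L_p = 79 − 41.839 = 37.16 dB.

37 dB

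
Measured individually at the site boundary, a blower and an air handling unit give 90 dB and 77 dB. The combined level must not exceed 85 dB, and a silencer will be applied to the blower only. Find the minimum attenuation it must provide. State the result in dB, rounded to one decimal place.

5.7 dB

The untreated sources together contribute 10^(77/10) = 5.012e+07, i.e. 77.00 dB.
To meet 85 dB overall, the treated blower may contribute at most 10^(85/10) − 5.012e+07 = 2.661e+08, i.e. 84.25 dB.
Required insertion loss = 90 − 84.25 = 5.75 dB.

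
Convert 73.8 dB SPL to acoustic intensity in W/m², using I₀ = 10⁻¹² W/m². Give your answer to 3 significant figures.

L = 10·log₁₀(I/I₀) ⇒ I = I₀·10^(L/10) = 10⁻¹² × 10^7.38.

2.40e-05 W/m²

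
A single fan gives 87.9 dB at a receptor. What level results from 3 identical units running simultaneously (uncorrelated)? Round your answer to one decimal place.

With 3 equal, uncorrelated contributions the intensity is 3× that of one unit, giving a rise of 10·log₁₀ 3.
L_total = 87.9 + 10·log₁₀(3) = 87.9 + 4.771 = 92.67 dB.

92.7 dB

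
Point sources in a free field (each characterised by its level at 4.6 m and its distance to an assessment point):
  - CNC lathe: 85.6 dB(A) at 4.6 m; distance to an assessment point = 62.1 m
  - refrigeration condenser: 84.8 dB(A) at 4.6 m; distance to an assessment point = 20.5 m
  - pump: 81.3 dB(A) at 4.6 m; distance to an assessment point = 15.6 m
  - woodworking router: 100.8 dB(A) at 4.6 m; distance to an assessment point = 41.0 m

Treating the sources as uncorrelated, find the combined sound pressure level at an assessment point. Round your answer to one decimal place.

Apply inverse-square spreading to bring every level to the receiver, then sum 10^(L/10).
CNC lathe: 85.6 − 20·log₁₀(62.1/4.6) = 85.6 − 22.61 = 62.99 dB(A).
refrigeration condenser: 84.8 − 20·log₁₀(20.5/4.6) = 84.8 − 12.98 = 71.82 dB(A).
pump: 81.3 − 20·log₁₀(15.6/4.6) = 81.3 − 10.61 = 70.69 dB(A).
woodworking router: 100.8 − 20·log₁₀(41.0/4.6) = 100.8 − 19.00 = 81.80 dB(A).
Σ 10^(L/10) = 1.803e+08 → L_total = 10·log₁₀(1.803e+08) = 82.56 dB(A).

82.6 dB(A)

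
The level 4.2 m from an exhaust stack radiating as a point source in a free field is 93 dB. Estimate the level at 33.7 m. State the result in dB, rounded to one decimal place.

Point-source attenuation: ΔL = 20·log₁₀(r₂/r₁) = 20·log₁₀(33.7/4.2) = 18.088 dB.
L₂ = 93 − 20·log₁₀(33.7/4.2) = 93 − 18.088 = 74.91 dB.

74.9 dB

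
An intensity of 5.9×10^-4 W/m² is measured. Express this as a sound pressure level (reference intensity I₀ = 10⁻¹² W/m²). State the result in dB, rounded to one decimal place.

87.7 dB

Dividing by I₀ shifts the exponent by 12: I/I₀ = 5.9×10^8.
L = 10·(0.7709 + 8) = 87.71 dB.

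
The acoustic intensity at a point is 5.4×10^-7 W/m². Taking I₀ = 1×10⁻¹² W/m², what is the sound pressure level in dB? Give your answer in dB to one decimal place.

57.3 dB

L = 10·log₁₀(I/I₀) = 10·log₁₀(5.4×10^-7/10⁻¹²) = 10·log₁₀(5.4×10^5).
L = 10·(0.7324 + 5) = 57.32 dB.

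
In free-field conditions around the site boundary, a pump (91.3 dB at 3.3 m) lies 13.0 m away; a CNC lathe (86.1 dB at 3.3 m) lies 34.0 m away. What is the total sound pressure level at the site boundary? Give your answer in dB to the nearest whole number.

80 dB

Apply inverse-square spreading to bring every level to the receiver, then sum 10^(L/10).
pump: 91.3 − 20·log₁₀(13.0/3.3) = 91.3 − 11.91 = 79.39 dB.
CNC lathe: 86.1 − 20·log₁₀(34.0/3.3) = 86.1 − 20.26 = 65.84 dB.
Σ 10^(L/10) = 9.076e+07 → L_total = 10·log₁₀(9.076e+07) = 79.58 dB.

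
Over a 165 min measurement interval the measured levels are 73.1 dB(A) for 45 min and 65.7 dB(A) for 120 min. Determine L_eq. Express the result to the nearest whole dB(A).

The energy average is taken in the linear domain: L_eq = 10·log₁₀[(Σ tᵢ·10^(Lᵢ/10))/T], T = 165 min.
Σ tᵢ·10^(Lᵢ/10) = 45·10^(73.1/10) + 120·10^(65.7/10) = 1.365e+09.
L_eq = 10·log₁₀(1.365e+09/165) = 69.18 dB(A).

69 dB(A)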